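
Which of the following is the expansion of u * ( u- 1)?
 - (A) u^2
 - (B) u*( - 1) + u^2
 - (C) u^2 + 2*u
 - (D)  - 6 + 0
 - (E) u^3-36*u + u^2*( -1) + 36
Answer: B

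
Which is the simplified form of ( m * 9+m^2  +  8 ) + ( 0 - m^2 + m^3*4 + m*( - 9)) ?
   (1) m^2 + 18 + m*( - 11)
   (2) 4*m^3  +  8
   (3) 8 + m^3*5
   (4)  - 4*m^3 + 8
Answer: 2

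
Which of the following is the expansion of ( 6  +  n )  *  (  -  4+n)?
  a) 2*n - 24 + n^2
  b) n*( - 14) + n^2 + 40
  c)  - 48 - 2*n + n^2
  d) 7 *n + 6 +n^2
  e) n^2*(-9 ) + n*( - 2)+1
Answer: a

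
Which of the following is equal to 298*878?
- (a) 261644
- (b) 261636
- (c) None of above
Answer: a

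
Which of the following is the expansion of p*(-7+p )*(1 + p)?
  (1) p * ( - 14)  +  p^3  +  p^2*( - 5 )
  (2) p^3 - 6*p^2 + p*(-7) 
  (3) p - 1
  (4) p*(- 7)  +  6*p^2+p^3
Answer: 2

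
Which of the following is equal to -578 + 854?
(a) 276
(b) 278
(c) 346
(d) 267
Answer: a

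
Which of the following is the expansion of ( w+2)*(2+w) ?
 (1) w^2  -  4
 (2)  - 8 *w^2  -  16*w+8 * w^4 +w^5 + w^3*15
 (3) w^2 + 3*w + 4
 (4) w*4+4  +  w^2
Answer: 4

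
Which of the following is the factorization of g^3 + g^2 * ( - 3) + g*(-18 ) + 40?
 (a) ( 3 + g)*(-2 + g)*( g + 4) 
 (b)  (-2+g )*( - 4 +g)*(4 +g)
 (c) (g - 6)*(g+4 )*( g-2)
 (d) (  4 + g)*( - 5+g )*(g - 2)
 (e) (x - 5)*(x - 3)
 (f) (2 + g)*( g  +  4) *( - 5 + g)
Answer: d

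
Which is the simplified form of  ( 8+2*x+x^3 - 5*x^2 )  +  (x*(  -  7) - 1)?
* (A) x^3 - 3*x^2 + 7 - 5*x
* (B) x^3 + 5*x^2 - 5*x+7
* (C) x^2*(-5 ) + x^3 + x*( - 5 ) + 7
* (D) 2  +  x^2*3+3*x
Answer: C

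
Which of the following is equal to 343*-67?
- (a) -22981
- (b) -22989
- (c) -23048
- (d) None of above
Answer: a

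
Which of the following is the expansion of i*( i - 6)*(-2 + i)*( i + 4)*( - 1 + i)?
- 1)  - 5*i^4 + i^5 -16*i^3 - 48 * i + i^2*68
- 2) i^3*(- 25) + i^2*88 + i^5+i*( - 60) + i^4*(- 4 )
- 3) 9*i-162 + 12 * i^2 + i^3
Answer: 1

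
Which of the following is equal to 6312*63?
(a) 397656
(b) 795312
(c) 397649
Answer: a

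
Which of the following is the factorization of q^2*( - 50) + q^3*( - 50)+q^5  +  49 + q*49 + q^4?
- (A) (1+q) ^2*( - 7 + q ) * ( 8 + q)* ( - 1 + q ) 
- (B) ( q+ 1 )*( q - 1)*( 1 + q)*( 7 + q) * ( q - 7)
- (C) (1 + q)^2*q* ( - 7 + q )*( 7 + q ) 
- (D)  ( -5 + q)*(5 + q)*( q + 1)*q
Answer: B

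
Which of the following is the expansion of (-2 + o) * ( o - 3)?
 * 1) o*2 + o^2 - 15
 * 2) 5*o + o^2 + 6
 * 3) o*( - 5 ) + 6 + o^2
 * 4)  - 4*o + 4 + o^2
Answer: 3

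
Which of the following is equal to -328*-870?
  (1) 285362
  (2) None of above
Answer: 2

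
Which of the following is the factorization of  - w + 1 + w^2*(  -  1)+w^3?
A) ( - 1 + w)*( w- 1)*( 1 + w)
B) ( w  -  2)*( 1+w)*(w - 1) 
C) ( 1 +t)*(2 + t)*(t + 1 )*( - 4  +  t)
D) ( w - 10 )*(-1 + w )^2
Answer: A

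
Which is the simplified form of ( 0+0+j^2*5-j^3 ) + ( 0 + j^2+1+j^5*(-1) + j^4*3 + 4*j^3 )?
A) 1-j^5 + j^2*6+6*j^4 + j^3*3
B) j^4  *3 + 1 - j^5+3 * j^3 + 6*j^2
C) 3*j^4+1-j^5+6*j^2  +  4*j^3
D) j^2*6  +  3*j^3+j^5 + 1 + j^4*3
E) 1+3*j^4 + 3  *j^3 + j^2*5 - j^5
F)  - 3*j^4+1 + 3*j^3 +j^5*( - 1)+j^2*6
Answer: B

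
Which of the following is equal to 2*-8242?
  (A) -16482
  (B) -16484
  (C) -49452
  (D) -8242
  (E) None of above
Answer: B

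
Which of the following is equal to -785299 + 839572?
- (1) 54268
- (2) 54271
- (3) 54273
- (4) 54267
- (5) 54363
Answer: 3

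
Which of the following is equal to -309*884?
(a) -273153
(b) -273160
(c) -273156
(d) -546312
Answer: c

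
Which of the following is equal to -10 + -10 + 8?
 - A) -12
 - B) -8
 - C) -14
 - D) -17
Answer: A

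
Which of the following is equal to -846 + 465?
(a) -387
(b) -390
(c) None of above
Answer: c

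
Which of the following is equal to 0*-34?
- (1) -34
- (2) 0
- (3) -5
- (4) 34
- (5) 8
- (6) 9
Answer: 2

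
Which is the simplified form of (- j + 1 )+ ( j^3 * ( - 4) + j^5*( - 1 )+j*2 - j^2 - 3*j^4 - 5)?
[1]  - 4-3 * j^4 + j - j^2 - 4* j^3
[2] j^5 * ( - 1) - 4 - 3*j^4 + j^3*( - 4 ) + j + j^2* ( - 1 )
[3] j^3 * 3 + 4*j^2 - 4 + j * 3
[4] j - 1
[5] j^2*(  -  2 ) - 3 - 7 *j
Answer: 2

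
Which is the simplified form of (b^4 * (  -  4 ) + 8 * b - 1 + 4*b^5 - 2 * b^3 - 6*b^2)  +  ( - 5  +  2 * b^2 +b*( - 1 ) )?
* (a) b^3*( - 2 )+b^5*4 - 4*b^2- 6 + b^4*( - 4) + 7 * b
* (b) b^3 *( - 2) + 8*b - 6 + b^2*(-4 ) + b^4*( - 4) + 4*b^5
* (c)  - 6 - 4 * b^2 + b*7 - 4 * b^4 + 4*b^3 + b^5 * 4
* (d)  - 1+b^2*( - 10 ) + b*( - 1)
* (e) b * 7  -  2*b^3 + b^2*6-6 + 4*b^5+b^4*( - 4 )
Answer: a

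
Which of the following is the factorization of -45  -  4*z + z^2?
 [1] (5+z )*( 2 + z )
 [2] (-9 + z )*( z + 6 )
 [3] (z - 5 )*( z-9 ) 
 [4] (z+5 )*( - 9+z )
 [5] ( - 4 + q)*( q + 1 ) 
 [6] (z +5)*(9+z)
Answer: 4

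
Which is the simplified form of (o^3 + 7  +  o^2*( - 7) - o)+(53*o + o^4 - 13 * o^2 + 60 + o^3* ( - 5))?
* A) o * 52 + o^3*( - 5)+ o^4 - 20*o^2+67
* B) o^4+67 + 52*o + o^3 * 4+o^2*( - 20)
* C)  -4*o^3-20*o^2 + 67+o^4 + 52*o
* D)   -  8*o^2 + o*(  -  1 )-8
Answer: C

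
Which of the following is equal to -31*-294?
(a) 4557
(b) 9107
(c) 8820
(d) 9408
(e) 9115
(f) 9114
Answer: f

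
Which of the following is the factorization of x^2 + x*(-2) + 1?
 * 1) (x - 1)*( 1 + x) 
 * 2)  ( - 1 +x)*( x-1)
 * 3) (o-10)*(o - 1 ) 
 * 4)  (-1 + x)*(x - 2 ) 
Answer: 2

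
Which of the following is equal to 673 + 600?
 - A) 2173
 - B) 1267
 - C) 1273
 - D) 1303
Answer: C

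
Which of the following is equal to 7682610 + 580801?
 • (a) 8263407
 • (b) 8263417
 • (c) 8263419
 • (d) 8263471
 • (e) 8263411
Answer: e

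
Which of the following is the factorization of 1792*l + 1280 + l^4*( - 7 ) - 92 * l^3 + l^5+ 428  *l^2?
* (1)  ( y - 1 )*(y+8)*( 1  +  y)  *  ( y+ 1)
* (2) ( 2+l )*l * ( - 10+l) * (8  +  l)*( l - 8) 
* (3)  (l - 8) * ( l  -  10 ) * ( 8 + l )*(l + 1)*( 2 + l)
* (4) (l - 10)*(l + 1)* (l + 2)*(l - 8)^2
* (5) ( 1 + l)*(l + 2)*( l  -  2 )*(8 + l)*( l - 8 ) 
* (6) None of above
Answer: 3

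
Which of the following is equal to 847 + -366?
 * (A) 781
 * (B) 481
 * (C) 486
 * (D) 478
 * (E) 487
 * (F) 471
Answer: B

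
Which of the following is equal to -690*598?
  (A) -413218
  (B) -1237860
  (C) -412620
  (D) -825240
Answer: C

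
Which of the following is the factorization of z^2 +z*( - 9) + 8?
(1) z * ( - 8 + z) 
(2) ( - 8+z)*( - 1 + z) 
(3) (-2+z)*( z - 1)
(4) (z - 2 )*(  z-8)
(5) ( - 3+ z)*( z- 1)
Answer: 2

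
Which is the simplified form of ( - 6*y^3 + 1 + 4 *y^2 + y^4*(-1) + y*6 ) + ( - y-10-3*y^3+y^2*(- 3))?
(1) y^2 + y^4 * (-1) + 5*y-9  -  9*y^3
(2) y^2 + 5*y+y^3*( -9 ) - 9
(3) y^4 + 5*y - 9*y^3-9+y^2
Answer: 1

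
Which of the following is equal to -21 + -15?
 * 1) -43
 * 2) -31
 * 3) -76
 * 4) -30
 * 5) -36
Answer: 5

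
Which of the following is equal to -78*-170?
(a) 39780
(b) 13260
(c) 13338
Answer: b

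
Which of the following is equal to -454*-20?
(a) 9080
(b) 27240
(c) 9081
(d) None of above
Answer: a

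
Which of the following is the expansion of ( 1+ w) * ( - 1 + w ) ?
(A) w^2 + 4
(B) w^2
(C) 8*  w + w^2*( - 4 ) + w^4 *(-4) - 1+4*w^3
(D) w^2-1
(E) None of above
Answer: D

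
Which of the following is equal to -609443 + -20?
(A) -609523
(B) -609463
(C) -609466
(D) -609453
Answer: B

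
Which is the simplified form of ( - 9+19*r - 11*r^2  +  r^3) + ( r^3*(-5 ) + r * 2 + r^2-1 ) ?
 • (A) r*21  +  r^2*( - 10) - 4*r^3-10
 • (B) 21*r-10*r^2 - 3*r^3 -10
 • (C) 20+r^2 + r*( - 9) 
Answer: A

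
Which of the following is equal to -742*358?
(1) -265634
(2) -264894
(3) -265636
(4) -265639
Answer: 3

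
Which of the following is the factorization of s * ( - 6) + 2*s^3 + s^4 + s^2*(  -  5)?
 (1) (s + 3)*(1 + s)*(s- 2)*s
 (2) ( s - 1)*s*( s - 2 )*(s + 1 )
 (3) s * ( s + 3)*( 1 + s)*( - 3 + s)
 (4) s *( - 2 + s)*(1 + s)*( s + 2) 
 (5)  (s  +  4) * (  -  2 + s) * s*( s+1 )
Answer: 1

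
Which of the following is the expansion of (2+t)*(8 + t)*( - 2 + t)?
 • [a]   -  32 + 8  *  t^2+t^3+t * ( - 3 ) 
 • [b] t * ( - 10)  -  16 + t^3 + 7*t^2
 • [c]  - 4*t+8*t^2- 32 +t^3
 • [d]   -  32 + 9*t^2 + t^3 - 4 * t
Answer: c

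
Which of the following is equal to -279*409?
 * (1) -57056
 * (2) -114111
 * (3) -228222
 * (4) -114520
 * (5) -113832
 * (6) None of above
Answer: 2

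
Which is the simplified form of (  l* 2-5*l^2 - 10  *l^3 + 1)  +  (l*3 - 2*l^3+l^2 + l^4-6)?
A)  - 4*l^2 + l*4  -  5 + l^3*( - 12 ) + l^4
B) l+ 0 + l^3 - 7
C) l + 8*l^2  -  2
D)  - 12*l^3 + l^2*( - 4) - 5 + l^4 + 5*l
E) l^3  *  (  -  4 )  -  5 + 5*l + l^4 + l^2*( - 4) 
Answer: D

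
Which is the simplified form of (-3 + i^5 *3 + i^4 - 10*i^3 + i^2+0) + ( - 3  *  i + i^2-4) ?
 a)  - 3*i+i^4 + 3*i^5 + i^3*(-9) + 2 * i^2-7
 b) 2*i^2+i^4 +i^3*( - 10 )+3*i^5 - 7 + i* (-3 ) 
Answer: b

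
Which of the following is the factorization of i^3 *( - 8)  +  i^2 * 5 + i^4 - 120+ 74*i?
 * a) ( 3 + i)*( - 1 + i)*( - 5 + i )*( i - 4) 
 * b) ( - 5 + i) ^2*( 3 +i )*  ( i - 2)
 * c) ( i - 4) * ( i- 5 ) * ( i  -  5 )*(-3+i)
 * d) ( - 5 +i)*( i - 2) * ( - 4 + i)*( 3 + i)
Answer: d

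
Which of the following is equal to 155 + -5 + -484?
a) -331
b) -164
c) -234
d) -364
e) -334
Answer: e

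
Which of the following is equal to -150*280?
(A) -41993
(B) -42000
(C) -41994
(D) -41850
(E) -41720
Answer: B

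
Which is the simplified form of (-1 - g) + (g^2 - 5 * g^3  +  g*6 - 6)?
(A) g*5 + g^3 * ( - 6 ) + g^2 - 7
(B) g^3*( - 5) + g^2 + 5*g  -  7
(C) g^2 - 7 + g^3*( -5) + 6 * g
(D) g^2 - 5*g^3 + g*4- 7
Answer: B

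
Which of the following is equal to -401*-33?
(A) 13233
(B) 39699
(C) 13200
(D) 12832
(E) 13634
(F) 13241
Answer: A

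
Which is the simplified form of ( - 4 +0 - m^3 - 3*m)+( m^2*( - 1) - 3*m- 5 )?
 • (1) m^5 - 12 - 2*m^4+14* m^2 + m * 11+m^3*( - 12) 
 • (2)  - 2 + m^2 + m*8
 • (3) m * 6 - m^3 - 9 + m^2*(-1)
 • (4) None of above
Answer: 4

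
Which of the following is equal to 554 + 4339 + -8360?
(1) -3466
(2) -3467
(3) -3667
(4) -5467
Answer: 2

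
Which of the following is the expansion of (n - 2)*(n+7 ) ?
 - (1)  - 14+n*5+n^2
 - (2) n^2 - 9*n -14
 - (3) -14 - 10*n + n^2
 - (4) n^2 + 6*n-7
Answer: 1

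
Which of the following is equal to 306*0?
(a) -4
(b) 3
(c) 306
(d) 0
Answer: d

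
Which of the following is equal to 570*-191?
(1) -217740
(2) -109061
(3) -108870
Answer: 3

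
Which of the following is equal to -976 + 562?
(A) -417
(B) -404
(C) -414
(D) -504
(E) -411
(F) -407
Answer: C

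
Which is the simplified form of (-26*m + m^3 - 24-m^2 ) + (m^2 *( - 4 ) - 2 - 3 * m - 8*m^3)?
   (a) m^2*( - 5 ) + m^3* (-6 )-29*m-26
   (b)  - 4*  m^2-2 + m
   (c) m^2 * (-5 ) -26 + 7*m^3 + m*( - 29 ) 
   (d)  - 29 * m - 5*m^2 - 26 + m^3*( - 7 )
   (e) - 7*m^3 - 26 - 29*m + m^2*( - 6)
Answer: d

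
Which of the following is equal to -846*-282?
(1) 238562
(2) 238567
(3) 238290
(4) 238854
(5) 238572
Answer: 5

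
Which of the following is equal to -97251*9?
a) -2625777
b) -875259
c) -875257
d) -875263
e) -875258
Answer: b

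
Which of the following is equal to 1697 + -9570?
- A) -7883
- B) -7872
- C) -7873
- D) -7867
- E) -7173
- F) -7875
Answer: C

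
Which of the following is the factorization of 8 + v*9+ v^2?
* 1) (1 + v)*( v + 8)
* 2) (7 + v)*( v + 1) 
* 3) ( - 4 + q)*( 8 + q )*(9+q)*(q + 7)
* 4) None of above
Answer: 1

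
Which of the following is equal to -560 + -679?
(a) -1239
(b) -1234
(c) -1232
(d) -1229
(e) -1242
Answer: a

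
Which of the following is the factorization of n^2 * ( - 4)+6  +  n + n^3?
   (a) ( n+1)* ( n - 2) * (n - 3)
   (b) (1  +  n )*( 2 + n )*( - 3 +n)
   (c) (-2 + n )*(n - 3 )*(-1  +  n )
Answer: a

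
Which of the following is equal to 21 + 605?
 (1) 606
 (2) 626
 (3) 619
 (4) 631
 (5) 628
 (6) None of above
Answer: 2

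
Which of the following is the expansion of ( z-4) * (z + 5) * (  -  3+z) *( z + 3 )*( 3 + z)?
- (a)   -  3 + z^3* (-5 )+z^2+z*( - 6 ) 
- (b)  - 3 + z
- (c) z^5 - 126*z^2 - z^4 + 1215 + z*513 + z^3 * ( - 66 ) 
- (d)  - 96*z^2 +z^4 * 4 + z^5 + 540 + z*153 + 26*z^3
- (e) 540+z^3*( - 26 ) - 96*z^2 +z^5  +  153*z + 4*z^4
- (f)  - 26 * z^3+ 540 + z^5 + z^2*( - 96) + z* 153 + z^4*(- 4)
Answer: e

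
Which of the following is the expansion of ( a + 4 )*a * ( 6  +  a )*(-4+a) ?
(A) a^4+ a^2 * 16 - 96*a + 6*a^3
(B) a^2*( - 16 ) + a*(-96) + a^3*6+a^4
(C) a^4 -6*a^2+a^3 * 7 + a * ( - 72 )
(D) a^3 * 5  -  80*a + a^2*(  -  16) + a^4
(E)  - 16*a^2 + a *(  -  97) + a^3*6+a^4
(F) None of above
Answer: B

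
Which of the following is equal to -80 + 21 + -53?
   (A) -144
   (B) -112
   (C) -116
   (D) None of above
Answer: B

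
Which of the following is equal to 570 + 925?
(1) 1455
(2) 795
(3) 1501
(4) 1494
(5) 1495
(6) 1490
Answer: 5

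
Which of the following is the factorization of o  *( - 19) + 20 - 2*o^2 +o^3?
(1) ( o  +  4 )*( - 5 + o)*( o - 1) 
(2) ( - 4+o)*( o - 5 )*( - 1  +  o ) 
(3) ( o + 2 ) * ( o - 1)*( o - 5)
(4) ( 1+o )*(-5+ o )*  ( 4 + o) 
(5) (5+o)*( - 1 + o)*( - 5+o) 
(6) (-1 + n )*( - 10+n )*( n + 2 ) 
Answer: 1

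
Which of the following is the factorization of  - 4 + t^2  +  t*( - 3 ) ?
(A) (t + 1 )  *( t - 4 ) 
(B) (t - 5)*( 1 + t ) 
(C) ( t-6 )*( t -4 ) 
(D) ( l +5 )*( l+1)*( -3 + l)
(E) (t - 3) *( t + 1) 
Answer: A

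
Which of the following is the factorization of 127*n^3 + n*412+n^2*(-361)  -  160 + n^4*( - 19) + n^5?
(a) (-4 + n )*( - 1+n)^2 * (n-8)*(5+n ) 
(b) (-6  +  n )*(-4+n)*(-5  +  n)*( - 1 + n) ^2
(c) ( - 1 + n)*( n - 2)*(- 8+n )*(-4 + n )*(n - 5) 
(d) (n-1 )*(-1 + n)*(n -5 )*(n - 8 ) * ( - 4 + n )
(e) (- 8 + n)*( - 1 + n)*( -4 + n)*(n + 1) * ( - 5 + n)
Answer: d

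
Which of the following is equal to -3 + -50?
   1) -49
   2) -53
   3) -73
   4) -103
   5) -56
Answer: 2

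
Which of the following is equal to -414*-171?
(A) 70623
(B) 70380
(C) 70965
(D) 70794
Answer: D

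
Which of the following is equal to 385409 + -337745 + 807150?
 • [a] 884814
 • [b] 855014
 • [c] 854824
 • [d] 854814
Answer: d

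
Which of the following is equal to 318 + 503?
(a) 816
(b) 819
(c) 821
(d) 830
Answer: c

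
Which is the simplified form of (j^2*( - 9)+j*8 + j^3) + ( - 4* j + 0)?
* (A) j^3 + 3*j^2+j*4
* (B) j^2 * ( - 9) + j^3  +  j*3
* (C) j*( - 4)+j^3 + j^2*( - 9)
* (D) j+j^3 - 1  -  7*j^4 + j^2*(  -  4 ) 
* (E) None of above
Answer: E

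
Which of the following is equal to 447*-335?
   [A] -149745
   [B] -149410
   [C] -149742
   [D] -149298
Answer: A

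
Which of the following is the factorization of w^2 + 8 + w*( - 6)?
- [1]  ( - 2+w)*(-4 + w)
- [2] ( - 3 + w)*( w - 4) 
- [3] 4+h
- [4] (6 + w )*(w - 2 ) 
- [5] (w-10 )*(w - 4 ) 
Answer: 1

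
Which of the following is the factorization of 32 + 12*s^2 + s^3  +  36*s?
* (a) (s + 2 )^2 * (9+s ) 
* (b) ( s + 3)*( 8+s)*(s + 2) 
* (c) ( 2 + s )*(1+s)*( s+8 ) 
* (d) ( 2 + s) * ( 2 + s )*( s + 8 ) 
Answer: d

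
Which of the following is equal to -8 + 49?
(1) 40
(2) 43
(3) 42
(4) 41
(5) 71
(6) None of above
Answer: 4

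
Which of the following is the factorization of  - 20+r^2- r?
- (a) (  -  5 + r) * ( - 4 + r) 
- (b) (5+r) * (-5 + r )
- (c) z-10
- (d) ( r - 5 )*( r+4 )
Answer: d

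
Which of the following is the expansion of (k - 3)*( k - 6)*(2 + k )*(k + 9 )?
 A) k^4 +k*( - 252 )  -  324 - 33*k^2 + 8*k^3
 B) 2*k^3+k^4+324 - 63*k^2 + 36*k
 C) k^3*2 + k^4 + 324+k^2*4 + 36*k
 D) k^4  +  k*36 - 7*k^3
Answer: B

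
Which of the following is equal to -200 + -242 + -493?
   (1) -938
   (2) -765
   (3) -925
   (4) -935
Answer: 4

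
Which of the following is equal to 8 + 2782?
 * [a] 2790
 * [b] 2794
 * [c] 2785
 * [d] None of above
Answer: a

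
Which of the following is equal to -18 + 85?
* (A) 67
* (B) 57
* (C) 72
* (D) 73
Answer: A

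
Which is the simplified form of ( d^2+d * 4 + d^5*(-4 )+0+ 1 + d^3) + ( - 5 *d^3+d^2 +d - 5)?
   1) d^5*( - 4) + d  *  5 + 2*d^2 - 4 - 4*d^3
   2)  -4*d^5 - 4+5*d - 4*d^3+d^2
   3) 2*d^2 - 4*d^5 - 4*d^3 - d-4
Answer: 1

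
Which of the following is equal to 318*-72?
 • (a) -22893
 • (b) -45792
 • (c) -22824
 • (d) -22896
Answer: d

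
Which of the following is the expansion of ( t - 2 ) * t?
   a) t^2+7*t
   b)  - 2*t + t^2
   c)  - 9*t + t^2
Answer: b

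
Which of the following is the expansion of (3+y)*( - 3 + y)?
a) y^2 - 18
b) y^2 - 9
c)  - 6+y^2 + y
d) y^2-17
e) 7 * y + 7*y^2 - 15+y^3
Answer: b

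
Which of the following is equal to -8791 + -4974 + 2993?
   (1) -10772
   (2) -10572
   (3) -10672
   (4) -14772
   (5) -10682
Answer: 1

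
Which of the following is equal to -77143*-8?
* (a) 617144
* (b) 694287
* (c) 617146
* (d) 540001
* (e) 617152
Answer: a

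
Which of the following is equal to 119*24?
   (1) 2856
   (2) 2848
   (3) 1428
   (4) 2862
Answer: 1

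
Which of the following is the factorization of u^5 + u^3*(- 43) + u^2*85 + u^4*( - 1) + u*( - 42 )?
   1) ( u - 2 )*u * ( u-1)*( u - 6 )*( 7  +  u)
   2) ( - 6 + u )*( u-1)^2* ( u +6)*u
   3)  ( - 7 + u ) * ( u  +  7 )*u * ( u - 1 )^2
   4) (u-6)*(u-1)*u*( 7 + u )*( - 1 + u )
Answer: 4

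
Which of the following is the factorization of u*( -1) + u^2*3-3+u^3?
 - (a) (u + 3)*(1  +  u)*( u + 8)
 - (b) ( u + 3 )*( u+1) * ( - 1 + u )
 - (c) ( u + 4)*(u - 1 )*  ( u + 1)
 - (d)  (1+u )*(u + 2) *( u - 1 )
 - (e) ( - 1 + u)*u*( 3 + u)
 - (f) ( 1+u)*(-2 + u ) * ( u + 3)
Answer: b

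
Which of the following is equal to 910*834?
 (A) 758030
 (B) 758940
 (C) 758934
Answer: B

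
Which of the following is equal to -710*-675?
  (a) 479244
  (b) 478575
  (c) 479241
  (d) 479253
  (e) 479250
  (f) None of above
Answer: e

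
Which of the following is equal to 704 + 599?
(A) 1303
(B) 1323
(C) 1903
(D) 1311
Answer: A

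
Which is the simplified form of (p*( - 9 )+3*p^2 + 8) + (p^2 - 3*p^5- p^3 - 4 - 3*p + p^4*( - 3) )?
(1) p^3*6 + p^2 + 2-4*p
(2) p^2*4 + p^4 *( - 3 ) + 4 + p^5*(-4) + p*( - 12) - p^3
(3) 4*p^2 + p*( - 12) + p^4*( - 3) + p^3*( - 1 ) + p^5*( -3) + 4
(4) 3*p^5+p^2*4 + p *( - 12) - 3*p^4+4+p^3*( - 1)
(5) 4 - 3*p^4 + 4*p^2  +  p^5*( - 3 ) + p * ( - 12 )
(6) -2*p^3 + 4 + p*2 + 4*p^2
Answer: 3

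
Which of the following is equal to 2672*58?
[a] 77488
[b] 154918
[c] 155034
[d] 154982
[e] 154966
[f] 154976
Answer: f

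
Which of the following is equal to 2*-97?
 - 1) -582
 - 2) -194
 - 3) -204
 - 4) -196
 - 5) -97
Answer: 2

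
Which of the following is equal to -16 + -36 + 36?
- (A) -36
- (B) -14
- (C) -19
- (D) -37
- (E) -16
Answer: E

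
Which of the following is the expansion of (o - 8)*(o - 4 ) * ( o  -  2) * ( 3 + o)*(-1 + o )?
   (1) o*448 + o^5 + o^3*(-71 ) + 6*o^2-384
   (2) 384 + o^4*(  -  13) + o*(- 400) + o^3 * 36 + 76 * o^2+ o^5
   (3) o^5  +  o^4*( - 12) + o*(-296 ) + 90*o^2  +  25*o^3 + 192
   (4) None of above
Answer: 3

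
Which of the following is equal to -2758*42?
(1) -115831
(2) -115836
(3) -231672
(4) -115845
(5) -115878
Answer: 2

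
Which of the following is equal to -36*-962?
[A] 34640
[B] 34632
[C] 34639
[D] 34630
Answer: B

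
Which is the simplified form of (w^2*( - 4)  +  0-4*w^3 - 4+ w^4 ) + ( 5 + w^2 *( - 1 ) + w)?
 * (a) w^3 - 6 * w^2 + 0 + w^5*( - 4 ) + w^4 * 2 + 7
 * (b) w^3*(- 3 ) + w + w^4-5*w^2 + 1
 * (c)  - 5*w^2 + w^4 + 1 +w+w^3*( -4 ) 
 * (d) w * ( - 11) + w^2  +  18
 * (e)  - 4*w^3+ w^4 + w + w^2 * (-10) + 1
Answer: c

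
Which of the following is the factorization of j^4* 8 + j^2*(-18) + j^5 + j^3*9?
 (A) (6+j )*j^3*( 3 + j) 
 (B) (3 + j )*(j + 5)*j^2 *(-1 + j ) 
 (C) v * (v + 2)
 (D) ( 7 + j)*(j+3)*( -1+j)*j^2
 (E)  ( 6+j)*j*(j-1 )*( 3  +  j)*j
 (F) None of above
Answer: E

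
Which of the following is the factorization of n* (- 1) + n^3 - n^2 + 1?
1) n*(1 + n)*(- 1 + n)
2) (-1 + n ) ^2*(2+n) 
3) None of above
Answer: 3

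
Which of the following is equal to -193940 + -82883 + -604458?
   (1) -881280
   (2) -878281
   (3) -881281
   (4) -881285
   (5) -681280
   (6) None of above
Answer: 3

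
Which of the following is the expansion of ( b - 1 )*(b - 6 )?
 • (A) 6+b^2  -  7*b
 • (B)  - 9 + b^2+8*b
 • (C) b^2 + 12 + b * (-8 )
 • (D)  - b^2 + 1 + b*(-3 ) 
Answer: A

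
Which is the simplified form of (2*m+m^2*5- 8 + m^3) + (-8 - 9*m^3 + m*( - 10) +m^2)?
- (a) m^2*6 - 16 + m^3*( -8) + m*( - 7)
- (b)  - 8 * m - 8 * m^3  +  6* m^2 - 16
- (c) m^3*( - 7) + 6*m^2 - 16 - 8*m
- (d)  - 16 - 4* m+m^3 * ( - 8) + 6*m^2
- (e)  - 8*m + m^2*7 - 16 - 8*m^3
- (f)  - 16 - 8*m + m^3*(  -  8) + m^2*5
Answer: b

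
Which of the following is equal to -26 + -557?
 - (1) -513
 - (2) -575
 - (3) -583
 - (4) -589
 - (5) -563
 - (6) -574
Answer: 3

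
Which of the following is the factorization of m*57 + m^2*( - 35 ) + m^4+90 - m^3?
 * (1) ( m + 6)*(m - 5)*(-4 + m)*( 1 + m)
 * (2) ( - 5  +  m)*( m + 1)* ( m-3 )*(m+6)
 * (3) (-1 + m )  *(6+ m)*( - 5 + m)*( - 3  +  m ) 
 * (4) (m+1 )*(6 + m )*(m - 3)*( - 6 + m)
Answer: 2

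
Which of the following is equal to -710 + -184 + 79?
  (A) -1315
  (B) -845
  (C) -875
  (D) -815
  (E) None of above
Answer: D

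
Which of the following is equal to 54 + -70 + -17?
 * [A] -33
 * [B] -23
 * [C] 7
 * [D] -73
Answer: A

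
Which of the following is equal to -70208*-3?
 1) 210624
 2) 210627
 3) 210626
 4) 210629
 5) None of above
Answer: 1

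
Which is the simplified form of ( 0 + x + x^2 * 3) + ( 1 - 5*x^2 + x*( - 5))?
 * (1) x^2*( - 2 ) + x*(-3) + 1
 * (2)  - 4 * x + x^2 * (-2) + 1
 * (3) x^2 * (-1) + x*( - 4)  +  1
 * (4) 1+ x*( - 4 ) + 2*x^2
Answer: 2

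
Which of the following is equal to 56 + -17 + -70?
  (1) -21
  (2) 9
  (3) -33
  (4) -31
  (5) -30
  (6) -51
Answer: 4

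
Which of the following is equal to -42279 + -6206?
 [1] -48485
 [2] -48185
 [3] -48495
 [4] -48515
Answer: 1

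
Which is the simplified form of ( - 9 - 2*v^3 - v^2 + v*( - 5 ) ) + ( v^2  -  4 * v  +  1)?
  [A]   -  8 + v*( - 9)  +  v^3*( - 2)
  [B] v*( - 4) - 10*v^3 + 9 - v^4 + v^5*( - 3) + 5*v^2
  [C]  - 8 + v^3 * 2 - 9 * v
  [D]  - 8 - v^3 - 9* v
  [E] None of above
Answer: A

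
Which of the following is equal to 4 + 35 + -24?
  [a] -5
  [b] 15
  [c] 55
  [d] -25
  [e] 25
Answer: b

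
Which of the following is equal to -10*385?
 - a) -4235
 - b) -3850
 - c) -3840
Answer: b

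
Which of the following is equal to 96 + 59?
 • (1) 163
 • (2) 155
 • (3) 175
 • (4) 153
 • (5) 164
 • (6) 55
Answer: 2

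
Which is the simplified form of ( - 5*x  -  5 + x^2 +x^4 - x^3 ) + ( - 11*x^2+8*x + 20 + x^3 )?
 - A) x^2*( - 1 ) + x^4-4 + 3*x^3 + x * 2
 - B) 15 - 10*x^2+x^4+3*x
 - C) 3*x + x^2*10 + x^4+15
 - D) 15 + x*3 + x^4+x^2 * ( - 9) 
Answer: B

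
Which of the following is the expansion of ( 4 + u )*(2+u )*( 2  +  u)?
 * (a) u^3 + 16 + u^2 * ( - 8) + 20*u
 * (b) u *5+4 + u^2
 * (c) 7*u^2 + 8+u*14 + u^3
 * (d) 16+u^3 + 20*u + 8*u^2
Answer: d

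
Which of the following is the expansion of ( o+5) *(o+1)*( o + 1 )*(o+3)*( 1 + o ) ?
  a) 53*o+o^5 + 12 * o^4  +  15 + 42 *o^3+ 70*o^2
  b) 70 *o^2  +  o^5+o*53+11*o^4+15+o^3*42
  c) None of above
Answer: b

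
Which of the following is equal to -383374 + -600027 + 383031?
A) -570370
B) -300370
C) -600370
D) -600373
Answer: C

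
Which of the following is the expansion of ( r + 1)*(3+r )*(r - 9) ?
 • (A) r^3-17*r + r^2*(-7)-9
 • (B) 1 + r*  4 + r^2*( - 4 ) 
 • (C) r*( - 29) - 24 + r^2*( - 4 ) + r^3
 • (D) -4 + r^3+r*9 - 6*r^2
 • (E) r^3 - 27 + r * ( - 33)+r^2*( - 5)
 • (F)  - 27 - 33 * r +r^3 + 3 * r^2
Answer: E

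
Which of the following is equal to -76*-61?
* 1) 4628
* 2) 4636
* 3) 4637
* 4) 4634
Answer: 2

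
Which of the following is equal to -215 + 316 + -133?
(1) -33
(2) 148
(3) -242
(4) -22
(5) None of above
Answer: 5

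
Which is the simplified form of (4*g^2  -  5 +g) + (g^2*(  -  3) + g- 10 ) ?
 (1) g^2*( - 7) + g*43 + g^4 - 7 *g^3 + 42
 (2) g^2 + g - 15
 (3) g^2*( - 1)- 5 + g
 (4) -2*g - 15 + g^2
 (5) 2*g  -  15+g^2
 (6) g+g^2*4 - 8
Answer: 5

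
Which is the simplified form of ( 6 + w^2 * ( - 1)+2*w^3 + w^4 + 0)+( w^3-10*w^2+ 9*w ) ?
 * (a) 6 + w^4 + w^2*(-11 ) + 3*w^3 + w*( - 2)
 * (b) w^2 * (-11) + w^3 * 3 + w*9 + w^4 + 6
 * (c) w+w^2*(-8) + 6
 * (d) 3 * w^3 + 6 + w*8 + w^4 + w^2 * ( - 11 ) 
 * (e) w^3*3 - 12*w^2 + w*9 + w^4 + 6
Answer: b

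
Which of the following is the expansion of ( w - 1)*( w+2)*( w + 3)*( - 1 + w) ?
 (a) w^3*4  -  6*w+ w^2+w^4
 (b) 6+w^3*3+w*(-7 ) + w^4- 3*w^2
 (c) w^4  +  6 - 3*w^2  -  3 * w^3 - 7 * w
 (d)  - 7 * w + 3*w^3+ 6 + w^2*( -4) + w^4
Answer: b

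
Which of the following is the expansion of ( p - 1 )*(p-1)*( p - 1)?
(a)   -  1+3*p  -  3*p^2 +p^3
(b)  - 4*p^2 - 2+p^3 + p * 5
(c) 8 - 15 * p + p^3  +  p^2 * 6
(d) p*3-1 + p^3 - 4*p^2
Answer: a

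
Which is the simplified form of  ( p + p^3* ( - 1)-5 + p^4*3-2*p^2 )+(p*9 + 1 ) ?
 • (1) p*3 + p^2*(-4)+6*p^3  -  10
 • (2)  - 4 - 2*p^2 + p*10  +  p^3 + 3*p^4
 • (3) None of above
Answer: 3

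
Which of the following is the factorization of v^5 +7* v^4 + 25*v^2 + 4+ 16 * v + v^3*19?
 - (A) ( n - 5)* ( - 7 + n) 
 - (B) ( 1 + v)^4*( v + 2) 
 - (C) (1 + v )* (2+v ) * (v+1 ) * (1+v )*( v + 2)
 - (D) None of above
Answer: C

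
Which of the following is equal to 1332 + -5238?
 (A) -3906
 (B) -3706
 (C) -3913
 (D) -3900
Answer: A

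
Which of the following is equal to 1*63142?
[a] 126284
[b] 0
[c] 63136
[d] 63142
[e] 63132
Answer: d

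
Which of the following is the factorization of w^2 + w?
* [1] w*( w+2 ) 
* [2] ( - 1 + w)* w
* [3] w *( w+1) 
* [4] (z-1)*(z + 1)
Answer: 3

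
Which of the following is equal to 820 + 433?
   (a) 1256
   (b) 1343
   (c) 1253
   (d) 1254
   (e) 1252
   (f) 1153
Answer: c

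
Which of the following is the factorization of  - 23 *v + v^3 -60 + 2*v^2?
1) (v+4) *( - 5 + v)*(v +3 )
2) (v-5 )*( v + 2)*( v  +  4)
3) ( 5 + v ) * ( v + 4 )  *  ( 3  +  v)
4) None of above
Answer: 1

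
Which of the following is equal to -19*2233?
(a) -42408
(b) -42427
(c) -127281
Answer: b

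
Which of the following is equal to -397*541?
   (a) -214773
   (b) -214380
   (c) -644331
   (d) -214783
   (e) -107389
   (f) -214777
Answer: f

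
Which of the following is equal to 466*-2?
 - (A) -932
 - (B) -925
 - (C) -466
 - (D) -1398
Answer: A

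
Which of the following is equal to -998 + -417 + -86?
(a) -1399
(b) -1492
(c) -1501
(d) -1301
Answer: c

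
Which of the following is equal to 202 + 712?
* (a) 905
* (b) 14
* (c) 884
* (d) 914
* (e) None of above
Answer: d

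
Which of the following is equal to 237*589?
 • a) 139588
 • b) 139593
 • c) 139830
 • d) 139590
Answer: b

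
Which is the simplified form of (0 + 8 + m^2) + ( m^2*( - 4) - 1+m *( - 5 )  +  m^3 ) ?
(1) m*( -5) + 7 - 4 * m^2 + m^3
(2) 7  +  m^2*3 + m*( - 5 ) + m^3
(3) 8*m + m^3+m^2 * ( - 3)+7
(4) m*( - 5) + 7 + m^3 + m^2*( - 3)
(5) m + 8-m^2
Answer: 4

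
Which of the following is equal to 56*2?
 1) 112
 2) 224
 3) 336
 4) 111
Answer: 1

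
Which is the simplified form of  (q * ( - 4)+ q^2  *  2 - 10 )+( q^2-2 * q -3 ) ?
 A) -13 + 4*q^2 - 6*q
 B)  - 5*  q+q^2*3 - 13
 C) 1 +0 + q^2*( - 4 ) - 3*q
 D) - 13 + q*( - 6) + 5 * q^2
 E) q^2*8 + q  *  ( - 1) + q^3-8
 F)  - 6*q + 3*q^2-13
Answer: F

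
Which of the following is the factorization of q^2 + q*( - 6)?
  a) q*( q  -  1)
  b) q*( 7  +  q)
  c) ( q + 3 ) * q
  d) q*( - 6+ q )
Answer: d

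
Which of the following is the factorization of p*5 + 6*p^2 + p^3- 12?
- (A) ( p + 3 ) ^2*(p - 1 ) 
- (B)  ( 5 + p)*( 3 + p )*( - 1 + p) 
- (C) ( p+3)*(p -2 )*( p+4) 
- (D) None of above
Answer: D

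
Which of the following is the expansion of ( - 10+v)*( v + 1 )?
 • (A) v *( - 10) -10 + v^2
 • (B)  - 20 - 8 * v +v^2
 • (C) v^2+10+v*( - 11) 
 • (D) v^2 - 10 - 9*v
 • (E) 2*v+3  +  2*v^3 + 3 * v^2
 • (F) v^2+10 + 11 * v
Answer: D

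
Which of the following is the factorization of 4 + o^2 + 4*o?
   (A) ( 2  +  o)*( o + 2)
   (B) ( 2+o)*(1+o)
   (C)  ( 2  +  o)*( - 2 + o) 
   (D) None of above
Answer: A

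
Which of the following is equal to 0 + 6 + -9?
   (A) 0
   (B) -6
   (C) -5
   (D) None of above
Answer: D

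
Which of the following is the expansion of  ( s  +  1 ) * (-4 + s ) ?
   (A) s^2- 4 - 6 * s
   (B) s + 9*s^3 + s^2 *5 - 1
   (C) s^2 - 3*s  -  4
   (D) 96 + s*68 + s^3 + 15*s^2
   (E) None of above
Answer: C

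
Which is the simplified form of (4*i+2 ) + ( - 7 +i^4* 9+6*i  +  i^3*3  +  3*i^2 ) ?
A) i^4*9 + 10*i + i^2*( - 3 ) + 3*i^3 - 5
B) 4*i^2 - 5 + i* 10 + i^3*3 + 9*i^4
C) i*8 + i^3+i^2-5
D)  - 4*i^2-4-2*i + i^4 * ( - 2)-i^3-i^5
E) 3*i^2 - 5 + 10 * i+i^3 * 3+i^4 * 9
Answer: E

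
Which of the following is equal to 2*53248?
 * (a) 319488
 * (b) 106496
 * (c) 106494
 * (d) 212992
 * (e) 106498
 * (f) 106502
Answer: b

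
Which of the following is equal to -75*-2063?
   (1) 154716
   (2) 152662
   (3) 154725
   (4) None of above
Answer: 3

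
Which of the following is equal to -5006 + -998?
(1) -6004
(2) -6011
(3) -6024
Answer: 1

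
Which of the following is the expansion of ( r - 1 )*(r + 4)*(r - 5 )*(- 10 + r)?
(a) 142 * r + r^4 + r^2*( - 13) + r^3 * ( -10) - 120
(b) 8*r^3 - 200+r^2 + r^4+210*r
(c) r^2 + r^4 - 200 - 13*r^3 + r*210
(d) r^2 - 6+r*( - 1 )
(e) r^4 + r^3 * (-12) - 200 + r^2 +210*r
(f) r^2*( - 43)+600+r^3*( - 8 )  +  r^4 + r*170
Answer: e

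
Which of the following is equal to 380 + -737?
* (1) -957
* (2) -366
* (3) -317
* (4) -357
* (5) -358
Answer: 4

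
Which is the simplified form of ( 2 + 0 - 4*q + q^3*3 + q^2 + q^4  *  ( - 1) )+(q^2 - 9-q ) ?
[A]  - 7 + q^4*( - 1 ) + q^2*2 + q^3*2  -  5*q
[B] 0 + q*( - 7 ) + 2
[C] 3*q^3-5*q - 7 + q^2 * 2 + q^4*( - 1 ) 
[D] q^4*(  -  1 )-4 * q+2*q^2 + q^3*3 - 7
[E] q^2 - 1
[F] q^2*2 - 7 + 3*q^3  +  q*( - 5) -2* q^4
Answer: C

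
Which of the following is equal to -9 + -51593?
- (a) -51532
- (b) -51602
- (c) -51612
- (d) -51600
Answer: b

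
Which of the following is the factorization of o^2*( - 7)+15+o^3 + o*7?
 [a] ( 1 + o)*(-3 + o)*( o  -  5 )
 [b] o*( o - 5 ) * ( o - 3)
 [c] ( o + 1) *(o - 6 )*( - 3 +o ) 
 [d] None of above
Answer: a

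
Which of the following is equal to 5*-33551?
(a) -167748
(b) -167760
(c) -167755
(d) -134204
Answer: c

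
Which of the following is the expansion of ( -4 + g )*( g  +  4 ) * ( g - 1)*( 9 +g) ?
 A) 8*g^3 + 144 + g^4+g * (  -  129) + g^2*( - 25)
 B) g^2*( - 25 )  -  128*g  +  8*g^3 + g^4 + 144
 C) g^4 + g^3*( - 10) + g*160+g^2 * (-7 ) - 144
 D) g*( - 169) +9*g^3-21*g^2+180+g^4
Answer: B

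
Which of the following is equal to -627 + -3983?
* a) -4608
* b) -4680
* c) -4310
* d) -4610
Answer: d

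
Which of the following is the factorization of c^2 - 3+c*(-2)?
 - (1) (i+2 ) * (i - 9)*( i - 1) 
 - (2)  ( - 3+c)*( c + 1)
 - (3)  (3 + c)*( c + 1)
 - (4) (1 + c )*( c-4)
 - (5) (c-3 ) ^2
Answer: 2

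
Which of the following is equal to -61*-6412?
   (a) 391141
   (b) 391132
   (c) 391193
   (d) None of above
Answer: b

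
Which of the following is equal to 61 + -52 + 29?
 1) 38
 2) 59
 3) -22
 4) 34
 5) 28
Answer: 1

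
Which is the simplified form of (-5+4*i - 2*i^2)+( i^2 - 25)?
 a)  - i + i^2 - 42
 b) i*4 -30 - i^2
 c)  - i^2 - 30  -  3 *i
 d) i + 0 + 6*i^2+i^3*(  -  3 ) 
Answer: b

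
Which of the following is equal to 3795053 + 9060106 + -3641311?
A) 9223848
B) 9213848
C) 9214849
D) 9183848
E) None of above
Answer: B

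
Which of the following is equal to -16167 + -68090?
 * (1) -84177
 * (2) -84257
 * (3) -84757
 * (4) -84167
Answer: 2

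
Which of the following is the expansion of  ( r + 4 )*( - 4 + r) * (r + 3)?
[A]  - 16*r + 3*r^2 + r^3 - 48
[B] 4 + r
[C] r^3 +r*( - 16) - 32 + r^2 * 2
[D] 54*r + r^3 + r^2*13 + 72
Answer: A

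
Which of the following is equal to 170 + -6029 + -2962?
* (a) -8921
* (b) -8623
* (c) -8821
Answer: c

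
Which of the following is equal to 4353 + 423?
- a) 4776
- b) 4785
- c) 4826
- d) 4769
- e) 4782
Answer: a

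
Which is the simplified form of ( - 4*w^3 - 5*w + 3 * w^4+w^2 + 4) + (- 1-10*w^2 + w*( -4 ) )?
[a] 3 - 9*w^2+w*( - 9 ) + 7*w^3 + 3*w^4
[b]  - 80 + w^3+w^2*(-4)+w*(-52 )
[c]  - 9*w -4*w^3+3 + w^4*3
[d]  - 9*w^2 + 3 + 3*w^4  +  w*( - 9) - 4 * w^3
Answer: d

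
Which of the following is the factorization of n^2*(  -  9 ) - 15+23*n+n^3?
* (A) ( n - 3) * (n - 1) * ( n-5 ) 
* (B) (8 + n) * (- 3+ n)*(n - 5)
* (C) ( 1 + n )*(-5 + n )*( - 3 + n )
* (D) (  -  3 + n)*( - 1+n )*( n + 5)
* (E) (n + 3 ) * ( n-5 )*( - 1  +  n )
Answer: A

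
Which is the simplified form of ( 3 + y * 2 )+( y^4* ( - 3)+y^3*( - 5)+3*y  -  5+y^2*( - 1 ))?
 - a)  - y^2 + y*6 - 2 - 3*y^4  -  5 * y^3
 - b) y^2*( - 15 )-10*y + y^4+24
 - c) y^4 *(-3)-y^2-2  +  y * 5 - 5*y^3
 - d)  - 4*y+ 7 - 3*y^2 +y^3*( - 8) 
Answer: c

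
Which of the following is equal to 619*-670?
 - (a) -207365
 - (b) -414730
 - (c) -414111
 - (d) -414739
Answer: b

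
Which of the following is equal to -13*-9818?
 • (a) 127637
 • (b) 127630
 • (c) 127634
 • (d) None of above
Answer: c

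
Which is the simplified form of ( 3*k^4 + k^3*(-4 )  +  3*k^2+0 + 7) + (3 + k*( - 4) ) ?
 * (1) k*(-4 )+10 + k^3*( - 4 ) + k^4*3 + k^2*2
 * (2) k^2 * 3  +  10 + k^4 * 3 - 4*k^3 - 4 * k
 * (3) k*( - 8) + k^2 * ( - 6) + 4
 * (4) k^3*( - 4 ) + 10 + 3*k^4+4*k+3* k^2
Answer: 2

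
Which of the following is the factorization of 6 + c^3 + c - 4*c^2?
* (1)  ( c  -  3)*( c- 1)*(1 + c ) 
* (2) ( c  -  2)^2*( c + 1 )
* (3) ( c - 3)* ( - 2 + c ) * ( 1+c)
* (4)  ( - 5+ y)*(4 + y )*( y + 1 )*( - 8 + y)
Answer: 3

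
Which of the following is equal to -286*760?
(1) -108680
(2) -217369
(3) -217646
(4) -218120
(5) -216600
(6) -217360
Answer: 6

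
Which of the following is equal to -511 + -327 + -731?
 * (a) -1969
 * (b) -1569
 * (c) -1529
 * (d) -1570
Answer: b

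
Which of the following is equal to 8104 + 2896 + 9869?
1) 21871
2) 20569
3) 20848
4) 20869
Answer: 4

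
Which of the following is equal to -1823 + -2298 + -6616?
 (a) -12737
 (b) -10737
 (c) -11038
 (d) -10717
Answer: b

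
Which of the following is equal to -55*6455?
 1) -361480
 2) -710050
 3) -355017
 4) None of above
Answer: 4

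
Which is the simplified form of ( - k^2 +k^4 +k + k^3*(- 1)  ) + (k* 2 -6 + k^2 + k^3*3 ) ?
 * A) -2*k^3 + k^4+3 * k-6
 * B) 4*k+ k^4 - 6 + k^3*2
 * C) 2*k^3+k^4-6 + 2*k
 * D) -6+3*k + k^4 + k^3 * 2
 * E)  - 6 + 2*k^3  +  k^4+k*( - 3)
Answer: D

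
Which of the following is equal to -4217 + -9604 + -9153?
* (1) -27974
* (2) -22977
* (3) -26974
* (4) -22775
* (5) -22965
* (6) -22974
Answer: 6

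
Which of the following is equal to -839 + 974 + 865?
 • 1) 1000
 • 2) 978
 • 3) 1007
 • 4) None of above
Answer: 1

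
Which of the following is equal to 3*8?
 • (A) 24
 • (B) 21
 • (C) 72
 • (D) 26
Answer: A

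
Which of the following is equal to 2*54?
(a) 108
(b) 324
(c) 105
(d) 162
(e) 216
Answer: a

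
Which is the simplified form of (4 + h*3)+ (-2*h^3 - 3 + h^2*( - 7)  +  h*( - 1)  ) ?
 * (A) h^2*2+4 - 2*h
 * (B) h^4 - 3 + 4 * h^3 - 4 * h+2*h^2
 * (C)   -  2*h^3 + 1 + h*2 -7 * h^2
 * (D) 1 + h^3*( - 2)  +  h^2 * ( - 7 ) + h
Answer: C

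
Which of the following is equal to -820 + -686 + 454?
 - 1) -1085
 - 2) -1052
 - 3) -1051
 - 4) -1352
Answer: 2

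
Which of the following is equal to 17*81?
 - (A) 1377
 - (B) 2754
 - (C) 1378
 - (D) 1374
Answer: A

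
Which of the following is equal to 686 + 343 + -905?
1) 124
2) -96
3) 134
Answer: 1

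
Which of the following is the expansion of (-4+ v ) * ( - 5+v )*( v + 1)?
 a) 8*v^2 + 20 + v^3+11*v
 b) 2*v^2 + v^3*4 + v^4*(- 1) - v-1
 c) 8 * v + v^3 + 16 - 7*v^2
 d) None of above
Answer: d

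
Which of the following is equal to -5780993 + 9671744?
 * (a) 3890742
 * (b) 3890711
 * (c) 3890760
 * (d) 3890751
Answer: d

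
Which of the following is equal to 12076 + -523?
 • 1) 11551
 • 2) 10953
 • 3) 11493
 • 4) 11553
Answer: 4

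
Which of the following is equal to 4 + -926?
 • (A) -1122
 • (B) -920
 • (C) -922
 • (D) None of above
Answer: C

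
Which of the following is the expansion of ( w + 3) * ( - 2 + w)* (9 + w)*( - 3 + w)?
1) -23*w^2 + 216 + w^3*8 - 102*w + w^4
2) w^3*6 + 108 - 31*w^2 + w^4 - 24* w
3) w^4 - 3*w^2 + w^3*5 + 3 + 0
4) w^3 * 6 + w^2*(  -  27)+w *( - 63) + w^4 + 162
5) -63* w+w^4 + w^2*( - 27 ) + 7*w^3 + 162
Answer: 5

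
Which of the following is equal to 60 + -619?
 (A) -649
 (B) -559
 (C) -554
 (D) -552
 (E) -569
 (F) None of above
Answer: B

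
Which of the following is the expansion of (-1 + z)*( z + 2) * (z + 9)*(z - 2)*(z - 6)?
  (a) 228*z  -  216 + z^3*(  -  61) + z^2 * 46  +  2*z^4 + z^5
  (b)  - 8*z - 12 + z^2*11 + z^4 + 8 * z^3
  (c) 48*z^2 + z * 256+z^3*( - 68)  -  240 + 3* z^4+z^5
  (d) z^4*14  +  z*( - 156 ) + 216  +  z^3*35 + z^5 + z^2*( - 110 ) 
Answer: a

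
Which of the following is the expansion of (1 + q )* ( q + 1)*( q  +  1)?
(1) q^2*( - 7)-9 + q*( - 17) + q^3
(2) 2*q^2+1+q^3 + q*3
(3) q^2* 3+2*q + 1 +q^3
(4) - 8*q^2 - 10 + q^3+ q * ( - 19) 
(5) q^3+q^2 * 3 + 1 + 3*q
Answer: 5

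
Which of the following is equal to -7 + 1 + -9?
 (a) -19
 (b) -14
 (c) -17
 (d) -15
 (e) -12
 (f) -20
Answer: d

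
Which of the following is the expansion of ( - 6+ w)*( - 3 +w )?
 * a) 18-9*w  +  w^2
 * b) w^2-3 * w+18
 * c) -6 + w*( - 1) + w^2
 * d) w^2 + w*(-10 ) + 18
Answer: a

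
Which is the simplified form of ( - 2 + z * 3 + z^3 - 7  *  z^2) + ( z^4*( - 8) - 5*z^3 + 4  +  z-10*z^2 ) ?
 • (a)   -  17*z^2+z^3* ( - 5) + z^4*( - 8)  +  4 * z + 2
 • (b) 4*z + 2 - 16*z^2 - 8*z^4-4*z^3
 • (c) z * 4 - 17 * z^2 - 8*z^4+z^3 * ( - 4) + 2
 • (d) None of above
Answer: c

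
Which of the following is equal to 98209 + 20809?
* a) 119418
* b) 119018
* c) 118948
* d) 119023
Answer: b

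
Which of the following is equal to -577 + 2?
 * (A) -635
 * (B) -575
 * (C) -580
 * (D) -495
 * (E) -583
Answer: B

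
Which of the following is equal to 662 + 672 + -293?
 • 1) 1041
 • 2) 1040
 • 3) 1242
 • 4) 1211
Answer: 1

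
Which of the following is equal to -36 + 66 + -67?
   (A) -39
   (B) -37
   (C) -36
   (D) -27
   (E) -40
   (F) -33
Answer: B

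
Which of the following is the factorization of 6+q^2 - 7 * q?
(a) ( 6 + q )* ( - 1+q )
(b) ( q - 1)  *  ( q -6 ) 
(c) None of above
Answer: b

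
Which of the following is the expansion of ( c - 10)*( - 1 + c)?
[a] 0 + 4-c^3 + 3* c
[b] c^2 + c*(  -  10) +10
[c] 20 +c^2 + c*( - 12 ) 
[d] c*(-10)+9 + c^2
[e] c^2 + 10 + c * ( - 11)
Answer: e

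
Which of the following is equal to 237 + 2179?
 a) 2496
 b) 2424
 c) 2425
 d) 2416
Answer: d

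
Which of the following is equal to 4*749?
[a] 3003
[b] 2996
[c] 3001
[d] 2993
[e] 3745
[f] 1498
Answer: b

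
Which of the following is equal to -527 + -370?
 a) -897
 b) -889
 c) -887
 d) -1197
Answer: a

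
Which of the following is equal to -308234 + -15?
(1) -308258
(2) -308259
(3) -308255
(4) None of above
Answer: 4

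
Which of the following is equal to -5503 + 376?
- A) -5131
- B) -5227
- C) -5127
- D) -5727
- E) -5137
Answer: C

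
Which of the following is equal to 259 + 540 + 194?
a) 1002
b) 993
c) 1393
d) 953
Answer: b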